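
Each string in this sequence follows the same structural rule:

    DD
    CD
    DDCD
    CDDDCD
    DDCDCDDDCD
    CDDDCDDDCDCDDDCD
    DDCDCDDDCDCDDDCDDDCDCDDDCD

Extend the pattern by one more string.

Each term (from the third on) is the two preceding terms concatenated in order: term 3 = DD·CD = DDCD.
The next term joins CDDDCDDDCDCDDDCD and DDCDCDDDCDCDDDCDDDCDCDDDCD.

CDDDCDDDCDCDDDCDDDCDCDDDCDCDDDCDDDCDCDDDCD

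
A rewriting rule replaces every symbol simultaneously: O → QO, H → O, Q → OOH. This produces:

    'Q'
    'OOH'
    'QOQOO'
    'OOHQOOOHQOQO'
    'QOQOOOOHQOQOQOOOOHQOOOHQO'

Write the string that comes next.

OOHQOOOHQOQOQOQOOOOHQOOOHQOOOHQOQOQOQOOOOHQOQOQOOOOHQO

Replace each of the 25 characters of QOQOOOOHQOQOQOOOOHQOOOHQO in place — OOH QO OOH QO QO QO QO O OOH QO OOH QO OOH QO QO QO QO O OOH QO QO QO O OOH QO — and concatenate.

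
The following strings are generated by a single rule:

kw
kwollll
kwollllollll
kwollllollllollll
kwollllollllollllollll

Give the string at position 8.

The strings grow by a fixed suffix ollll each time.
From kwollllollllollllollll, 3 further steps: kwollllollllollllollll → kwollllollllollllollllollll → kwollllollllollllollllollllollll → (answer).

kwollllollllollllollllollllollllollll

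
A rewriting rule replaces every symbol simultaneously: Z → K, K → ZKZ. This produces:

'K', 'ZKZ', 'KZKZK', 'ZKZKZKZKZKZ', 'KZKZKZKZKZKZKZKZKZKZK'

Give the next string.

Applying the rule to each of the 21 symbols of KZKZKZKZKZKZKZKZKZKZK gives the pieces ZKZ K ZKZ K ZKZ K ZKZ K ZKZ K ZKZ K ZKZ K ZKZ K ZKZ K ZKZ K ZKZ, which concatenate to the answer.

ZKZKZKZKZKZKZKZKZKZKZKZKZKZKZKZKZKZKZKZKZKZ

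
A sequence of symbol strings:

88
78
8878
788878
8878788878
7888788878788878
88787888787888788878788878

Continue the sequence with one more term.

This is a Fibonacci-style word recurrence s(k) = s(k−2)·s(k−1): e.g. 88·78 = 8878.
The next term joins 7888788878788878 and 88787888787888788878788878.

788878887878887888787888787888788878788878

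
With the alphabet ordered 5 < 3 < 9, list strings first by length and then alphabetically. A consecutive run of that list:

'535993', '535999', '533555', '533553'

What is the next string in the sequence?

The successor of 533553 increments the rightmost position that isn't already 9 and resets every position after it to 5.

533559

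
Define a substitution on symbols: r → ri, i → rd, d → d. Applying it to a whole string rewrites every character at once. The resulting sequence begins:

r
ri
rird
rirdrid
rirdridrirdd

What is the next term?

Apply φ to rirdridrirdd symbol by symbol: r→ri, i→rd, r→ri, d→d, r→ri, i→rd, d→d, r→ri, i→rd, r→ri, d→d, d→d; joined: ri rd ri d ri rd d ri rd ri d d.

rirdridrirddrirdridd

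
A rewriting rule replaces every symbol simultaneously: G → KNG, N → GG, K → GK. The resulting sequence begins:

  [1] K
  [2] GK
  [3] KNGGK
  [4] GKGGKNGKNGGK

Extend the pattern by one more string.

Rewriting each symbol of GKGGKNGKNGGK: G→KNG, K→GK, G→KNG, G→KNG, K→GK, N→GG, G→KNG, K→GK, N→GG, G→KNG, G→KNG, K→GK, which concatenates to KNG GK KNG KNG GK GG KNG GK GG KNG KNG GK.

KNGGKKNGKNGGKGGKNGGKGGKNGKNGGK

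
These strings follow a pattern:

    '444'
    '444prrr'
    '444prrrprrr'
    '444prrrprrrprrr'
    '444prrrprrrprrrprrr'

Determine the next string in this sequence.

444prrrprrrprrrprrrprrr

Each term is the previous one with prrr appended.
One more step from 444prrrprrrprrrprrr gives the answer.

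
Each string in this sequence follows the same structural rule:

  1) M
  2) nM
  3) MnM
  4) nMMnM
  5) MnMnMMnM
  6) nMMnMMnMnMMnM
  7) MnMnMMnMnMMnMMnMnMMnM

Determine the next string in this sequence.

This is a Fibonacci-style word recurrence s(k) = s(k−2)·s(k−1): e.g. M·nM = MnM.
The next term joins nMMnMMnMnMMnM and MnMnMMnMnMMnMMnMnMMnM.

nMMnMMnMnMMnMMnMnMMnMnMMnMMnMnMMnM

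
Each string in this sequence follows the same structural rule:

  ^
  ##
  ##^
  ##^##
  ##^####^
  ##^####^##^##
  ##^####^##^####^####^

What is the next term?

##^####^##^####^####^##^####^##^##

From term 3 onward, concatenate the last term with the second-to-last: ##·^ = ##^, ##^·## = ##^##, …
Continuing: ##^####^##^####^####^ · ##^####^##^## gives term 8.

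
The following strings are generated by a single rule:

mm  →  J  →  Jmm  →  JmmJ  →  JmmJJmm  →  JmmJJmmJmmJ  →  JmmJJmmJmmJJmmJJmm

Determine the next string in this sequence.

JmmJJmmJmmJJmmJJmmJmmJJmmJmmJ

This is a Fibonacci-style word recurrence s(k) = s(k−1)·s(k−2): e.g. J·mm = Jmm.
The next term joins JmmJJmmJmmJJmmJJmm and JmmJJmmJmmJ.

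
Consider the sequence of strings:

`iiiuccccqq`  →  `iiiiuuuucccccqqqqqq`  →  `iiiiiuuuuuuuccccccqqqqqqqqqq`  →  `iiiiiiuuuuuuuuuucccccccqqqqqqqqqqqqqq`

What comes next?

iiiiiiiuuuuuuuuuuuuuccccccccqqqqqqqqqqqqqqqqqq

Reading off run lengths: i runs 3, 4, 5, 6; u runs 1, 4, 7, 10; c runs 4, 5, 6, 7; q runs 2, 6, 10, 14 — each is linear in n (n = 1, 2, …).
At n = 5 the blocks have lengths 7, 13, 8, 18.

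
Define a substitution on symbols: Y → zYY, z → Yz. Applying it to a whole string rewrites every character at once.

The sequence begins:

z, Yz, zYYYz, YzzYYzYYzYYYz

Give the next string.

zYYYzYzzYYzYYYzzYYzYYYzzYYzYYzYYYz

Applying the rule to each of the 13 symbols of YzzYYzYYzYYYz gives the pieces zYY Yz Yz zYY zYY Yz zYY zYY Yz zYY zYY zYY Yz, which concatenate to the answer.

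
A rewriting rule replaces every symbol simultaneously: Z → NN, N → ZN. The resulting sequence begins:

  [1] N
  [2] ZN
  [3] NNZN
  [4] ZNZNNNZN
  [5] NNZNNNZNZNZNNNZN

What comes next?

Replace each of the 16 characters of NNZNNNZNZNZNNNZN in place — ZN ZN NN ZN ZN ZN NN ZN NN ZN NN ZN ZN ZN NN ZN — and concatenate.

ZNZNNNZNZNZNNNZNNNZNNNZNZNZNNNZN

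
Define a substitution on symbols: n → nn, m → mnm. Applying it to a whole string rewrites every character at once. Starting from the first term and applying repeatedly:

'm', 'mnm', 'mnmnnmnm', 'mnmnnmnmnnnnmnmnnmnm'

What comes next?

Rewriting the 20 symbols of mnmnnmnmnnnnmnmnnmnm one by one yields mnm nn mnm nn nn mnm nn mnm nn nn nn nn mnm nn mnm nn nn mnm nn mnm; concatenated:

mnmnnmnmnnnnmnmnnmnmnnnnnnnnmnmnnmnmnnnnmnmnnmnm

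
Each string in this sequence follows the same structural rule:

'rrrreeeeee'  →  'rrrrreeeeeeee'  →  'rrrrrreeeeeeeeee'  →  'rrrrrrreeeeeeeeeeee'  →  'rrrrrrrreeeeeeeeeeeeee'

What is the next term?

Term n consists of n+1 r's, followed by 2n e's, where the shown terms are n = 3, 4, 5, 6, 7.
Setting n = 8 gives 9, 16 characters in each block.

rrrrrrrrreeeeeeeeeeeeeeee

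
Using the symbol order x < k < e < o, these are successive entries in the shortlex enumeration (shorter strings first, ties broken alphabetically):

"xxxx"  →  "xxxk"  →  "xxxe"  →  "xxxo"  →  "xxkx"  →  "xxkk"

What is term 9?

Stepping forward 3 times from xxkk: xxkk → xxke → xxko, then the target.

xxex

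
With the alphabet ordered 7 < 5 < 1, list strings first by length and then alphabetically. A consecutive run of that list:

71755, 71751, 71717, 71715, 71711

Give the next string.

71577

The successor of 71711 increments the rightmost position that isn't already 1 and resets every position after it to 7.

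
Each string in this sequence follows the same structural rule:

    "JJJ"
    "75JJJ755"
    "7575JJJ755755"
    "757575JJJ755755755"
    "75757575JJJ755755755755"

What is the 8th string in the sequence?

75757575757575JJJ755755755755755755755

Every step adds 75 to the front and 755 to the end of the previous string.
From 75757575JJJ755755755755, 3 further steps: 75757575JJJ755755755755 → 7575757575JJJ755755755755755 → 757575757575JJJ755755755755755755 → (answer).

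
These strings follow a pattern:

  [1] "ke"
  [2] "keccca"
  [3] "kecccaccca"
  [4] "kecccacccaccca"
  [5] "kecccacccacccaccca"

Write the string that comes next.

kecccacccacccacccaccca

Each term is the previous one with ccca appended.
One more step from kecccacccacccaccca gives the answer.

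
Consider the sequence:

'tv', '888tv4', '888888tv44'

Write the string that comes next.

888888888tv444

Each term wraps the previous one in 888 on the left and 4 on the right.
So the next term is 888·888888tv44·4.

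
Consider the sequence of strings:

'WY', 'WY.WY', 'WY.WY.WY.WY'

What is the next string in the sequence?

s(k+1) = s(k)·.·s(k) — each term doubles the last with '.' between the halves.
So the next term is two copies of WY.WY.WY.WY with '.' between the halves.

WY.WY.WY.WY.WY.WY.WY.WY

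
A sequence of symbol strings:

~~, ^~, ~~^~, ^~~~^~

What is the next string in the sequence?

This is a Fibonacci-style word recurrence s(k) = s(k−2)·s(k−1): e.g. ~~·^~ = ~~^~.
The next term joins ~~^~ and ^~~~^~.

~~^~^~~~^~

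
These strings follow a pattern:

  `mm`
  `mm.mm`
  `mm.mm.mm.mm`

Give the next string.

s(k+1) = s(k)·.·s(k) — each term doubles the last with '.' between the halves.
Doubling mm.mm.mm.mm with '.' between the halves:

mm.mm.mm.mm.mm.mm.mm.mm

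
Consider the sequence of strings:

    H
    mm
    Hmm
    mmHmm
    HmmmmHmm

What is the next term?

Each term (from the third on) is the two preceding terms concatenated in order: term 3 = H·mm = Hmm.
So term 6 is mmHmm·HmmmmHmm.

mmHmmHmmmmHmm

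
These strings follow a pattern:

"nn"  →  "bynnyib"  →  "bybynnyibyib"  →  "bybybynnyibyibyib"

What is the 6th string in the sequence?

bybybybybynnyibyibyibyibyib

Each term wraps the previous one in by on the left and yib on the right.
From bybybynnyibyibyib, 2 further steps: bybybynnyibyibyib → bybybybynnyibyibyibyib → (answer).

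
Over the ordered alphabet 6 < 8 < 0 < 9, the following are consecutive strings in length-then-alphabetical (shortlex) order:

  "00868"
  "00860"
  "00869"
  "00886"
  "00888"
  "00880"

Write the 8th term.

00806

Continuing the enumeration 2 steps past 00880: 00880 → 00889 → (answer).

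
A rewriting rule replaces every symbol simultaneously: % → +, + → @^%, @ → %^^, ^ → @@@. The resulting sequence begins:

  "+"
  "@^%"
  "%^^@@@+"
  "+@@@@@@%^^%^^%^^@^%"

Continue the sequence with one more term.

Replace each of the 19 characters of +@@@@@@%^^%^^%^^@^% in place — @^% %^^ %^^ %^^ %^^ %^^ %^^ + @@@ @@@ + @@@ @@@ + @@@ @@@ %^^ @@@ + — and concatenate.

@^%%^^%^^%^^%^^%^^%^^+@@@@@@+@@@@@@+@@@@@@%^^@@@+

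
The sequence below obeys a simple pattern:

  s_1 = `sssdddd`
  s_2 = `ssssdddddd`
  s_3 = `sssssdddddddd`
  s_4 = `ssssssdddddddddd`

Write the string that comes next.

sssssssdddddddddddd

The n-th term is n+1 s's then 2n d's, where the shown terms are n = 2, 3, 4, 5.
Setting n = 6 gives 7, 12 characters in each block.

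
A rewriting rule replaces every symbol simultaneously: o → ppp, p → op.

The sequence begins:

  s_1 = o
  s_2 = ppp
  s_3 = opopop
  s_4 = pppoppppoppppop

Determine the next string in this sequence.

Replace each of the 15 characters of pppoppppoppppop in place — op op op ppp op op op op ppp op op op op ppp op — and concatenate.

opopoppppopopopoppppopopopoppppop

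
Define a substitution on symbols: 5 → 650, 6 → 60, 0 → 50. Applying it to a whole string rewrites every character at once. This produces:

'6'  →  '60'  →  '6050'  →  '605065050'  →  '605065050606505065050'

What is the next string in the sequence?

6050650506065050650506050606505065050606505065050

Applying the rule to each of the 21 symbols of 605065050606505065050 gives the pieces 60 50 650 50 60 650 50 650 50 60 50 60 650 50 650 50 60 650 50 650 50, which concatenate to the answer.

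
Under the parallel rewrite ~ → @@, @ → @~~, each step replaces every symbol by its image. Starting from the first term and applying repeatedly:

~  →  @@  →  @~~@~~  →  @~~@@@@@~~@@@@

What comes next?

@~~@@@@@~~@~~@~~@~~@~~@@@@@~~@~~@~~@~~

φ(@~~@@@@@~~@@@@) expands symbol-by-symbol to @~~ @@ @@ @~~ @~~ @~~ @~~ @~~ @@ @@ @~~ @~~ @~~ @~~; joining the 14 pieces gives the next term.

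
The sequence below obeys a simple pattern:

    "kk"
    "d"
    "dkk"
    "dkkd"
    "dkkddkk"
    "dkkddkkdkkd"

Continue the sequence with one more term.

From term 3 onward, concatenate the last term with the second-to-last: d·kk = dkk, dkk·d = dkkd, …
Continuing: dkkddkkdkkd · dkkddkk gives term 7.

dkkddkkdkkddkkddkk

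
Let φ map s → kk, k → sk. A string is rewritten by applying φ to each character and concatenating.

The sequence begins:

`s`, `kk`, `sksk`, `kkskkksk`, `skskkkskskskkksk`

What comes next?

kkskkkskskskkkskkkskkkskskskkksk

Applying the rule to each of the 16 symbols of skskkkskskskkksk gives the pieces kk sk kk sk sk sk kk sk kk sk kk sk sk sk kk sk, which concatenate to the answer.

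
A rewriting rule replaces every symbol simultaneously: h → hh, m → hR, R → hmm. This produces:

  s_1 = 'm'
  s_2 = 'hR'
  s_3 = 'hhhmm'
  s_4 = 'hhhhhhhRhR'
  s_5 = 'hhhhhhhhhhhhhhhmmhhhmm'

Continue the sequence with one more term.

Replace each of the 22 characters of hhhhhhhhhhhhhhhmmhhhmm in place — hh hh hh hh hh hh hh hh hh hh hh hh hh hh hh hR hR hh hh hh hR hR — and concatenate.

hhhhhhhhhhhhhhhhhhhhhhhhhhhhhhhRhRhhhhhhhRhR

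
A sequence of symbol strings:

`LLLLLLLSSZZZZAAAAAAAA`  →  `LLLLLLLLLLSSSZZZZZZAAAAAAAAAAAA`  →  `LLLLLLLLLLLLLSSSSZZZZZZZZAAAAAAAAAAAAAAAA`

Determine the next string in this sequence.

LLLLLLLLLLLLLLLLSSSSSZZZZZZZZZZAAAAAAAAAAAAAAAAAAAA

Reading off run lengths: L runs 7, 10, 13; S runs 2, 3, 4; Z runs 4, 6, 8; A runs 8, 12, 16 — each is linear in n, where the shown terms are n = 2, 3, 4.
At n = 5 the blocks have lengths 16, 5, 10, 20.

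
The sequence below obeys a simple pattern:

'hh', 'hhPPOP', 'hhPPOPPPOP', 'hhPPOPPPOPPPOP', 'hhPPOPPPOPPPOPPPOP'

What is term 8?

hhPPOPPPOPPPOPPPOPPPOPPPOPPPOP

Each term is the previous one with PPOP appended.
From hhPPOPPPOPPPOPPPOP, 3 further steps: hhPPOPPPOPPPOPPPOP → hhPPOPPPOPPPOPPPOPPPOP → hhPPOPPPOPPPOPPPOPPPOPPPOP → (answer).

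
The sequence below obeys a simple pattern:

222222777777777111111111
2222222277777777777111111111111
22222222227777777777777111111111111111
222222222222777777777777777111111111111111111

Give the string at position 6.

Each string has the form 2^{2n} 7^{2n+3} 1^{3n}, where the shown terms are n = 3, 4, 5, 6.
Setting n = 8 gives 16, 19, 24 characters in each block.

22222222222222227777777777777777777111111111111111111111111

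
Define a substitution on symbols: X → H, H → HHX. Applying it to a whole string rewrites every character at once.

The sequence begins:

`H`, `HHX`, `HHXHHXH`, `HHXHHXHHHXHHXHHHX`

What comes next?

HHXHHXHHHXHHXHHHXHHXHHXHHHXHHXHHHXHHXHHXH

Replace each of the 17 characters of HHXHHXHHHXHHXHHHX in place — HHX HHX H HHX HHX H HHX HHX HHX H HHX HHX H HHX HHX HHX H — and concatenate.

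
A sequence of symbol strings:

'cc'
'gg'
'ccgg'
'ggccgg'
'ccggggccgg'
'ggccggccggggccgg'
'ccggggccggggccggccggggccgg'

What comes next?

ggccggccggggccggccggggccggggccggccggggccgg

This is a Fibonacci-style word recurrence s(k) = s(k−2)·s(k−1): e.g. cc·gg = ccgg.
So term 8 is ggccggccggggccgg·ccggggccggggccggccggggccgg.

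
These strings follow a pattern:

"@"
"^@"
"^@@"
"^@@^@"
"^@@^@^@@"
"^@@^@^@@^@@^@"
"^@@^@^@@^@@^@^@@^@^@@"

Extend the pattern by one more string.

^@@^@^@@^@@^@^@@^@^@@^@@^@^@@^@@^@

This is a Fibonacci-style word recurrence s(k) = s(k−1)·s(k−2): e.g. ^@·@ = ^@@.
Continuing: ^@@^@^@@^@@^@^@@^@^@@ · ^@@^@^@@^@@^@ gives term 8.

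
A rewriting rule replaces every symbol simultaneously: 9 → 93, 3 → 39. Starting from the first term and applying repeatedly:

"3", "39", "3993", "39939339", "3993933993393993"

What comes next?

39939339933939939339399339939339

φ(3993933993393993) expands symbol-by-symbol to 39 93 93 39 93 39 39 93 93 39 39 93 39 93 93 39; joining the 16 pieces gives the next term.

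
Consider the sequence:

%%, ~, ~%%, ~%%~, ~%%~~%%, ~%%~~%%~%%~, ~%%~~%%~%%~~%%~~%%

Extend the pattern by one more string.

~%%~~%%~%%~~%%~~%%~%%~~%%~%%~

Each term (from the third on) is the previous term followed by the one before it: term 3 = ~·%% = ~%%.
Continuing: ~%%~~%%~%%~~%%~~%% · ~%%~~%%~%%~ gives term 8.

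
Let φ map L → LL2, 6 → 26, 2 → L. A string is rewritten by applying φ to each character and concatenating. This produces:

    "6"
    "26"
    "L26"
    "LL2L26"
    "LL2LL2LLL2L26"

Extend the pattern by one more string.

φ(LL2LL2LLL2L26) expands symbol-by-symbol to LL2 LL2 L LL2 LL2 L LL2 LL2 LL2 L LL2 L 26; joining the 13 pieces gives the next term.

LL2LL2LLL2LL2LLL2LL2LL2LLL2L26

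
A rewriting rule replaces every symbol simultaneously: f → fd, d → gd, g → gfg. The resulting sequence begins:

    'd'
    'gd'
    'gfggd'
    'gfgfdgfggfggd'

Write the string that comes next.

Rewriting the 13 symbols of gfgfdgfggfggd one by one yields gfg fd gfg fd gd gfg fd gfg gfg fd gfg gfg gd; concatenated:

gfgfdgfgfdgdgfgfdgfggfgfdgfggfggd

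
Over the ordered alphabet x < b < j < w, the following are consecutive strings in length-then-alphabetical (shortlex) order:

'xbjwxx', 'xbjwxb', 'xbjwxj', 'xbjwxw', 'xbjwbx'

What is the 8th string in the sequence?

xbjwbw

Advancing 3 positions from xbjwbx through xbjwbx → xbjwbb → xbjwbj reaches term 8.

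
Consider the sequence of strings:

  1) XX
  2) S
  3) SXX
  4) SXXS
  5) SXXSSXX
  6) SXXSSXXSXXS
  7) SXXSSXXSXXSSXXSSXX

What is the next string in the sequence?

SXXSSXXSXXSSXXSSXXSXXSSXXSXXS

This is a Fibonacci-style word recurrence s(k) = s(k−1)·s(k−2): e.g. S·XX = SXX.
Continuing: SXXSSXXSXXSSXXSSXX · SXXSSXXSXXS gives term 8.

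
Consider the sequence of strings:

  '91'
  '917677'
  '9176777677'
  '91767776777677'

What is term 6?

9176777677767776777677

Each term is the previous one with 7677 appended.
From 91767776777677, 2 further steps: 91767776777677 → 917677767776777677 → (answer).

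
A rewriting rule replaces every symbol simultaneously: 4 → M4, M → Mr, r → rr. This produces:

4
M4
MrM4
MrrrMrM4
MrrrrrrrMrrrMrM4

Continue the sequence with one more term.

Applying the rule to each of the 16 symbols of MrrrrrrrMrrrMrM4 gives the pieces Mr rr rr rr rr rr rr rr Mr rr rr rr Mr rr Mr M4, which concatenate to the answer.

MrrrrrrrrrrrrrrrMrrrrrrrMrrrMrM4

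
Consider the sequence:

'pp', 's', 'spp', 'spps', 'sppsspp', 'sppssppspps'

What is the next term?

sppssppsppssppsspp

This is a Fibonacci-style word recurrence s(k) = s(k−1)·s(k−2): e.g. s·pp = spp.
Continuing: sppssppspps · sppsspp gives term 7.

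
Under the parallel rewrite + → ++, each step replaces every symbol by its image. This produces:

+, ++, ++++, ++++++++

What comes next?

Apply φ to ++++++++ symbol by symbol: +→++, +→++, +→++, +→++, +→++, +→++, +→++, +→++; joined: ++ ++ ++ ++ ++ ++ ++ ++.

++++++++++++++++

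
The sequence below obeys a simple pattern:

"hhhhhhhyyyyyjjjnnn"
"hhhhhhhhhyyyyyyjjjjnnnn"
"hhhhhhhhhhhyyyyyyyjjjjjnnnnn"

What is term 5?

The n-th term is 2n+1 h's then n+2 y's then n j's then n n's, where the shown terms are n = 3, 4, 5.
Setting n = 7 gives 15, 9, 7, 7 characters in each block.

hhhhhhhhhhhhhhhyyyyyyyyyjjjjjjjnnnnnnn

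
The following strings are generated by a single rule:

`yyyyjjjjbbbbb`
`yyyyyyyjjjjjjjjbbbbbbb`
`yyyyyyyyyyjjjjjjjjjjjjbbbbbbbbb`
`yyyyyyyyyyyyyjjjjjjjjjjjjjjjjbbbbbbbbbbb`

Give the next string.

yyyyyyyyyyyyyyyyjjjjjjjjjjjjjjjjjjjjbbbbbbbbbbbbb

The n-th term is 3n+1 y's then 4n j's then 2n+3 b's (n = 1, 2, …).
At n = 5 the blocks have lengths 16, 20, 13.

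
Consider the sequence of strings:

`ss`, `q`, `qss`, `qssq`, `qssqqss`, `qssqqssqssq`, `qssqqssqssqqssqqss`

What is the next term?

Each term (from the third on) is the previous term followed by the one before it: term 3 = q·ss = qss.
The next term joins qssqqssqssqqssqqss and qssqqssqssq.

qssqqssqssqqssqqssqssqqssqssq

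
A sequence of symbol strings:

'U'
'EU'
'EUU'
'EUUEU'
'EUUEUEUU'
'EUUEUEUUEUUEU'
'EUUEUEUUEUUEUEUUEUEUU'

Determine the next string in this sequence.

EUUEUEUUEUUEUEUUEUEUUEUUEUEUUEUUEU

Each term (from the third on) is the previous term followed by the one before it: term 3 = EU·U = EUU.
Continuing: EUUEUEUUEUUEUEUUEUEUU · EUUEUEUUEUUEU gives term 8.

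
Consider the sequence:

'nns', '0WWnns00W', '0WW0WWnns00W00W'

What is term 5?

s(k+1) = 0WW·s(k)·00W, so each term gains 0WW as a prefix and 00W as a suffix.
From 0WW0WWnns00W00W, 2 further steps: 0WW0WWnns00W00W → 0WW0WW0WWnns00W00W00W → (answer).

0WW0WW0WW0WWnns00W00W00W00W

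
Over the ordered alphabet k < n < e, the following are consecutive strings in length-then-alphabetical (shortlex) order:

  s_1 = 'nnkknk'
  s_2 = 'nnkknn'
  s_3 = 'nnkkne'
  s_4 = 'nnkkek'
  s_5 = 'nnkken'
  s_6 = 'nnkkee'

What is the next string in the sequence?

nnknkk

Treat nnkkee as a base-3 numeral over the given alphabet and add one, carrying through any trailing e's.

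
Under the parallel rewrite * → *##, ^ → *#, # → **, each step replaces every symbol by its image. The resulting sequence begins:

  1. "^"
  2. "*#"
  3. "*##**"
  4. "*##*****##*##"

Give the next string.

Replace each of the 13 characters of *##*****##*## in place — *## ** ** *## *## *## *## *## ** ** *## ** ** — and concatenate.

*##*****##*##*##*##*##*****##****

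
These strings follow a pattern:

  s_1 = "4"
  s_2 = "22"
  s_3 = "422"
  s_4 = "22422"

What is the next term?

42222422

From term 3 onward, concatenate the second-to-last term with the last: 4·22 = 422, 22·422 = 22422, …
Continuing: 422 · 22422 gives term 5.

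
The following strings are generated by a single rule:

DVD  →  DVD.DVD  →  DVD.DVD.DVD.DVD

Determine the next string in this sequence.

DVD.DVD.DVD.DVD.DVD.DVD.DVD.DVD

Each string is two copies of the previous one joined by '.'.
One more doubling of DVD.DVD.DVD.DVD gives the answer.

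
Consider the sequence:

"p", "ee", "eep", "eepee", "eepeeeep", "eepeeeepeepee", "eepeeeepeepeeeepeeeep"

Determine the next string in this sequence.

eepeeeepeepeeeepeeeepeepeeeepeepee

This is a Fibonacci-style word recurrence s(k) = s(k−1)·s(k−2): e.g. ee·p = eep.
Continuing: eepeeeepeepeeeepeeeep · eepeeeepeepee gives term 8.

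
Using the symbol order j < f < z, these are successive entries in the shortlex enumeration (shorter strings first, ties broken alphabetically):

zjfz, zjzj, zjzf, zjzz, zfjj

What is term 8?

zffj

Stepping forward 3 times from zfjj: zfjj → zfjf → zfjz, then the target.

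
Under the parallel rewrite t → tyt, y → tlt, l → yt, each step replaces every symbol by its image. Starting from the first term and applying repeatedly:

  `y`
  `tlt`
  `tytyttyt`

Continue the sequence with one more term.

tyttlttyttlttyttyttlttyt

Apply φ to tytyttyt symbol by symbol: t→tyt, y→tlt, t→tyt, y→tlt, t→tyt, t→tyt, y→tlt, t→tyt; joined: tyt tlt tyt tlt tyt tyt tlt tyt.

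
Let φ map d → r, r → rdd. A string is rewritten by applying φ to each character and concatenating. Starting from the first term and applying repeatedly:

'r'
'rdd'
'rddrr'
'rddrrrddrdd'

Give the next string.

rddrrrddrddrddrrrddrr

Expanding rddrrrddrdd: r→rdd, d→r, d→r, r→rdd, r→rdd, r→rdd, d→r, d→r, r→rdd, d→r, d→r. Concatenated: rdd r r rdd rdd rdd r r rdd r r.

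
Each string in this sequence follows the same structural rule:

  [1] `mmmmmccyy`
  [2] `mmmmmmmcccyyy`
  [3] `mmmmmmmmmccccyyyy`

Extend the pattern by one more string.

mmmmmmmmmmmcccccyyyyy

Term n consists of 2n+1 m's, followed by n c's, followed by n y's, where the shown terms are n = 2, 3, 4.
At n = 5 the blocks have lengths 11, 5, 5.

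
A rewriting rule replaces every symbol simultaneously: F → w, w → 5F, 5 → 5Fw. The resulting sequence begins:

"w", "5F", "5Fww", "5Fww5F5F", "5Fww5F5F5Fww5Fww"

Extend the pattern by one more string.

Replace each of the 16 characters of 5Fww5F5F5Fww5Fww in place — 5Fw w 5F 5F 5Fw w 5Fw w 5Fw w 5F 5F 5Fw w 5F 5F — and concatenate.

5Fww5F5F5Fww5Fww5Fww5F5F5Fww5F5F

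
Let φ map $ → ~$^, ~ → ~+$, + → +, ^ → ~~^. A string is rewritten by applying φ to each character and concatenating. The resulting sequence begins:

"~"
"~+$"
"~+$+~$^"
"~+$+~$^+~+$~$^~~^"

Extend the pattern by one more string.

Applying the rule to each of the 17 symbols of ~+$+~$^+~+$~$^~~^ gives the pieces ~+$ + ~$^ + ~+$ ~$^ ~~^ + ~+$ + ~$^ ~+$ ~$^ ~~^ ~+$ ~+$ ~~^, which concatenate to the answer.

~+$+~$^+~+$~$^~~^+~+$+~$^~+$~$^~~^~+$~+$~~^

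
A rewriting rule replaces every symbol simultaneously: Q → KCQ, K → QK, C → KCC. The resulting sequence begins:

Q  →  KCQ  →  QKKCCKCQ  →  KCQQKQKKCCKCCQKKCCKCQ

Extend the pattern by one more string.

φ(KCQQKQKKCCKCCQKKCCKCQ) expands symbol-by-symbol to QK KCC KCQ KCQ QK KCQ QK QK KCC KCC QK KCC KCC KCQ QK QK KCC KCC QK KCC KCQ; joining the 21 pieces gives the next term.

QKKCCKCQKCQQKKCQQKQKKCCKCCQKKCCKCCKCQQKQKKCCKCCQKKCCKCQ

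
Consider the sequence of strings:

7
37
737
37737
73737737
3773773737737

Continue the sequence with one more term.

Each term (from the third on) is the two preceding terms concatenated in order: term 3 = 7·37 = 737.
So term 7 is 73737737·3773773737737.

737377373773773737737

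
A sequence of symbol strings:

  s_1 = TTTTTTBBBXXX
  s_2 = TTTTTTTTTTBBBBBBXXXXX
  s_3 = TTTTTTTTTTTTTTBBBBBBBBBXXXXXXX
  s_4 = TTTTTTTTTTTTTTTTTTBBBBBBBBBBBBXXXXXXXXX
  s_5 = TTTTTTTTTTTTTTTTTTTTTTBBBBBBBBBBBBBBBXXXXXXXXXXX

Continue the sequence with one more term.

TTTTTTTTTTTTTTTTTTTTTTTTTTBBBBBBBBBBBBBBBBBBXXXXXXXXXXXXX

The n-th term is 4n+2 T's then 3n B's then 2n+1 X's (n = 1, 2, …).
Setting n = 6 gives 26, 18, 13 characters in each block.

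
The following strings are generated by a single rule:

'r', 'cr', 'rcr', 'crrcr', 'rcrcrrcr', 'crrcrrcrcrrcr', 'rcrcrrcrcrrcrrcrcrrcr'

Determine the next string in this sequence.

crrcrrcrcrrcrrcrcrrcrcrrcrrcrcrrcr

From term 3 onward, concatenate the second-to-last term with the last: r·cr = rcr, cr·rcr = crrcr, …
Continuing: crrcrrcrcrrcr · rcrcrrcrcrrcrrcrcrrcr gives term 8.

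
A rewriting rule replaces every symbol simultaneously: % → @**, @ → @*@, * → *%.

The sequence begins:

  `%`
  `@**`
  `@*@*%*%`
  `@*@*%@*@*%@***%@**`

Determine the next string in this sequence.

φ(@*@*%@*@*%@***%@**) expands symbol-by-symbol to @*@ *% @*@ *% @** @*@ *% @*@ *% @** @*@ *% *% *% @** @*@ *% *%; joining the 18 pieces gives the next term.

@*@*%@*@*%@**@*@*%@*@*%@**@*@*%*%*%@**@*@*%*%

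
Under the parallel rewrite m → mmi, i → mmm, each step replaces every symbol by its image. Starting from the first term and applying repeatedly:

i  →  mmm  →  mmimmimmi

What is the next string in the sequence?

Expanding mmimmimmi: m→mmi, m→mmi, i→mmm, m→mmi, m→mmi, i→mmm, m→mmi, m→mmi, i→mmm. Concatenated: mmi mmi mmm mmi mmi mmm mmi mmi mmm.

mmimmimmmmmimmimmmmmimmimmm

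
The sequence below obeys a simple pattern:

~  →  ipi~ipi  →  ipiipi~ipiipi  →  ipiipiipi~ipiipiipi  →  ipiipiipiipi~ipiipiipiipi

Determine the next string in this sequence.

ipiipiipiipiipi~ipiipiipiipiipi

Each term wraps the previous one in ipi on the left and ipi on the right.
One more step from ipiipiipiipi~ipiipiipiipi gives the answer.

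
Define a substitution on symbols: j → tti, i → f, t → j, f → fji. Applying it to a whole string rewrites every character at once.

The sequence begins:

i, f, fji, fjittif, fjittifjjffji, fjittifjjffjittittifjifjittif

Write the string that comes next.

fjittifjjffjittittifjifjittifjjfjjffjittiffjittifjjffji

Applying the rule to each of the 29 symbols of fjittifjjffjittittifjifjittif gives the pieces fji tti f j j f fji tti tti fji fji tti f j j f j j f fji tti f fji tti f j j f fji, which concatenate to the answer.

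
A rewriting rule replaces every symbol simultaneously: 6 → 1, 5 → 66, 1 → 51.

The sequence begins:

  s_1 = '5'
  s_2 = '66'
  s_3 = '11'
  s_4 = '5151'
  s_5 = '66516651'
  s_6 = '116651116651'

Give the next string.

Expanding 116651116651: 1→51, 1→51, 6→1, 6→1, 5→66, 1→51, 1→51, 1→51, 6→1, 6→1, 5→66, 1→51. Concatenated: 51 51 1 1 66 51 51 51 1 1 66 51.

51511166515151116651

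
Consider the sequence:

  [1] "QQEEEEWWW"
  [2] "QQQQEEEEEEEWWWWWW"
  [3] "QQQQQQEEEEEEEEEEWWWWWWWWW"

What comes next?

QQQQQQQQEEEEEEEEEEEEEWWWWWWWWWWWW

Term n consists of 2n Q's, followed by 3n+1 E's, followed by 3n W's (n = 1, 2, …).
At n = 4 the blocks have lengths 8, 13, 12.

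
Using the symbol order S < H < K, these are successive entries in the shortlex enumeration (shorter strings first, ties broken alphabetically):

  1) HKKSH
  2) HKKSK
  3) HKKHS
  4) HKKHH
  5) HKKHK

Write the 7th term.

Continuing the enumeration 2 steps past HKKHK: HKKHK → HKKKS → (answer).

HKKKH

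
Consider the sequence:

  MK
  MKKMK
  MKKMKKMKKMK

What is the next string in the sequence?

Each string is two copies of the previous one joined by 'K'.
So the next term is two copies of MKKMKKMKKMK with 'K' between the halves.

MKKMKKMKKMKKMKKMKKMKKMK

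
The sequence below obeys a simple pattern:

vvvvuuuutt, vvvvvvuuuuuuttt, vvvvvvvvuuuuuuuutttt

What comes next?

vvvvvvvvvvuuuuuuuuuuttttt

Term n consists of 2n v's, followed by 2n u's, followed by n t's, where the shown terms are n = 2, 3, 4.
For the next term, n = 5, so the run lengths are 10, 10, 5.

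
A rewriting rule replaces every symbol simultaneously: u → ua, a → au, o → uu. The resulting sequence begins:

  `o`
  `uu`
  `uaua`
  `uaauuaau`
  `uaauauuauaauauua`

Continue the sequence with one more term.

φ(uaauauuauaauauua) expands symbol-by-symbol to ua au au ua au ua ua au ua au au ua au ua ua au; joining the 16 pieces gives the next term.

uaauauuaauuauaauuaauauuaauuauaau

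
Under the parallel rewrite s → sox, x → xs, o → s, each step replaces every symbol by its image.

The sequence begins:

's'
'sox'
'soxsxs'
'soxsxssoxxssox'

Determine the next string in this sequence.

φ(soxsxssoxxssox) expands symbol-by-symbol to sox s xs sox xs sox sox s xs xs sox sox s xs; joining the 14 pieces gives the next term.

soxsxssoxxssoxsoxsxsxssoxsoxsxs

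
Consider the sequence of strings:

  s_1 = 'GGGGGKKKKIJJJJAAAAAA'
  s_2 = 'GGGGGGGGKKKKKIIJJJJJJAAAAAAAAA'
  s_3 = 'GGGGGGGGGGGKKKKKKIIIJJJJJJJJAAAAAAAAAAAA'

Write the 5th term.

GGGGGGGGGGGGGGGGGKKKKKKKKIIIIIJJJJJJJJJJJJAAAAAAAAAAAAAAAAAA

Each string has the form G^{3n+2} K^{n+3} I^{n} J^{2n+2} A^{3n+3} (n = 1, 2, …).
For term 5, n = 5, so the run lengths are 17, 8, 5, 12, 18.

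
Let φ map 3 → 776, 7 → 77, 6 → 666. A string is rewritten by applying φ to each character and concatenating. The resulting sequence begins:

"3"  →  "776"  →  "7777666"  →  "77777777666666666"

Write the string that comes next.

Replace each of the 17 characters of 77777777666666666 in place — 77 77 77 77 77 77 77 77 666 666 666 666 666 666 666 666 666 — and concatenate.

7777777777777777666666666666666666666666666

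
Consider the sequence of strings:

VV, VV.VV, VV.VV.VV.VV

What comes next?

VV.VV.VV.VV.VV.VV.VV.VV

Each string is two copies of the previous one joined by '.'.
One more doubling of VV.VV.VV.VV gives the answer.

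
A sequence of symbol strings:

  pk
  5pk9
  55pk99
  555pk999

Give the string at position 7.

Each term wraps the previous one in 5 on the left and 9 on the right.
From 555pk999, 3 further steps: 555pk999 → 5555pk9999 → 55555pk99999 → (answer).

555555pk999999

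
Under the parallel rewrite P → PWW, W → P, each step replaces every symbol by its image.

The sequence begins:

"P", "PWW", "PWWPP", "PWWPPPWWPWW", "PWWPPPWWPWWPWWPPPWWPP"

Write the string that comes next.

Applying the rule to each of the 21 symbols of PWWPPPWWPWWPWWPPPWWPP gives the pieces PWW P P PWW PWW PWW P P PWW P P PWW P P PWW PWW PWW P P PWW PWW, which concatenate to the answer.

PWWPPPWWPWWPWWPPPWWPPPWWPPPWWPWWPWWPPPWWPWW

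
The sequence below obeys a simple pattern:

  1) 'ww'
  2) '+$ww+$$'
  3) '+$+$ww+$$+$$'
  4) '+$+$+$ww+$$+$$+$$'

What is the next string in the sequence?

+$+$+$+$ww+$$+$$+$$+$$

Every step adds +$ to the front and +$$ to the end of the previous string.
One more step from +$+$+$ww+$$+$$+$$ gives the answer.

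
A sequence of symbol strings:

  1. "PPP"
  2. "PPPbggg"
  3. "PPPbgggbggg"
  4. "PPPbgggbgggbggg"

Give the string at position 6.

The strings grow by a fixed suffix bggg each time.
From PPPbgggbgggbggg, 2 further steps: PPPbgggbgggbggg → PPPbgggbgggbgggbggg → (answer).

PPPbgggbgggbgggbgggbggg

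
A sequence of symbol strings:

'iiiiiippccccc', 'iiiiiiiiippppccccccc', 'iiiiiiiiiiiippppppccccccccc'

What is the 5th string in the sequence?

iiiiiiiiiiiiiiiiiippppppppppccccccccccccc

Term n consists of 3n+3 i's, followed by 2n p's, followed by 2n+3 c's (n = 1, 2, …).
Setting n = 5 gives 18, 10, 13 characters in each block.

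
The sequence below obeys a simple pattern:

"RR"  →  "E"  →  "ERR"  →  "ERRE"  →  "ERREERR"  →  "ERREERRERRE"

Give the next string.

ERREERRERREERREERR

This is a Fibonacci-style word recurrence s(k) = s(k−1)·s(k−2): e.g. E·RR = ERR.
The next term joins ERREERRERRE and ERREERR.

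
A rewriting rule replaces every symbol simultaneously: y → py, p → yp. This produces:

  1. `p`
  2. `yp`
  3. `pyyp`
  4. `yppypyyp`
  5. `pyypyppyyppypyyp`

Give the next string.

yppypyyppyypyppypyypyppyyppypyyp

Applying the rule to each of the 16 symbols of pyypyppyyppypyyp gives the pieces yp py py yp py yp yp py py yp yp py yp py py yp, which concatenate to the answer.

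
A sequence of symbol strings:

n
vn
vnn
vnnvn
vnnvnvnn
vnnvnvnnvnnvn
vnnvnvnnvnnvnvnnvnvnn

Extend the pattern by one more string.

vnnvnvnnvnnvnvnnvnvnnvnnvnvnnvnnvn

From term 3 onward, concatenate the last term with the second-to-last: vn·n = vnn, vnn·vn = vnnvn, …
Continuing: vnnvnvnnvnnvnvnnvnvnn · vnnvnvnnvnnvn gives term 8.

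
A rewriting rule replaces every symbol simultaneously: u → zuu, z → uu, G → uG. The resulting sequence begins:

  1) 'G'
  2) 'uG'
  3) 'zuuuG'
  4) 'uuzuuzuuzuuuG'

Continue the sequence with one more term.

Rewriting the 13 symbols of uuzuuzuuzuuuG one by one yields zuu zuu uu zuu zuu uu zuu zuu uu zuu zuu zuu uG; concatenated:

zuuzuuuuzuuzuuuuzuuzuuuuzuuzuuzuuuG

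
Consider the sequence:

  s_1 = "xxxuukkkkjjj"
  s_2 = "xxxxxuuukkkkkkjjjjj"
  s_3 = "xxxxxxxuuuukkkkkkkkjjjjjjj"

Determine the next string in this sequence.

xxxxxxxxxuuuuukkkkkkkkkkjjjjjjjjj

Each string has the form x^{2n+1} u^{n+1} k^{2n+2} j^{2n+1} (n = 1, 2, …).
At n = 4 the blocks have lengths 9, 5, 10, 9.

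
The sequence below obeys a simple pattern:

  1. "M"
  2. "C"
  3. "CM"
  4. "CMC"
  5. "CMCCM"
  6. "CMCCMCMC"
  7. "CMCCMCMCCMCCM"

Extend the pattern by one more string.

CMCCMCMCCMCCMCMCCMCMC

This is a Fibonacci-style word recurrence s(k) = s(k−1)·s(k−2): e.g. C·M = CM.
Continuing: CMCCMCMCCMCCM · CMCCMCMC gives term 8.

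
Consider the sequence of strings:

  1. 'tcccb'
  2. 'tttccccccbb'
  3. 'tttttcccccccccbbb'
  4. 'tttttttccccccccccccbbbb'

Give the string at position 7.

Each string has the form t^{2n-1} c^{3n} b^{n} (n = 1, 2, …).
For term 7, n = 7, so the run lengths are 13, 21, 7.

tttttttttttttcccccccccccccccccccccbbbbbbb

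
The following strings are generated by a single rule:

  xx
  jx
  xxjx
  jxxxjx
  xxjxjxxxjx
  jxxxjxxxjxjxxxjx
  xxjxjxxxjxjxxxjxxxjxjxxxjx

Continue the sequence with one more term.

This is a Fibonacci-style word recurrence s(k) = s(k−2)·s(k−1): e.g. xx·jx = xxjx.
The next term joins jxxxjxxxjxjxxxjx and xxjxjxxxjxjxxxjxxxjxjxxxjx.

jxxxjxxxjxjxxxjxxxjxjxxxjxjxxxjxxxjxjxxxjx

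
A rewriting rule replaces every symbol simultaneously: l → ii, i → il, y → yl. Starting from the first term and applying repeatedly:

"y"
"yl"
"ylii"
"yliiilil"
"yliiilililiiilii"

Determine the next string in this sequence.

yliiilililiiiliiiliiilililiiilil

φ(yliiilililiiilii) expands symbol-by-symbol to yl ii il il il ii il ii il ii il il il ii il il; joining the 16 pieces gives the next term.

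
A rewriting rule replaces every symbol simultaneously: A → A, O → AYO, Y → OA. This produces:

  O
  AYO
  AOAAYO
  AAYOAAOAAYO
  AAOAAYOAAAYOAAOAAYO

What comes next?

φ(AAOAAYOAAAYOAAOAAYO) expands symbol-by-symbol to A A AYO A A OA AYO A A A OA AYO A A AYO A A OA AYO; joining the 19 pieces gives the next term.

AAAYOAAOAAYOAAAOAAYOAAAYOAAOAAYO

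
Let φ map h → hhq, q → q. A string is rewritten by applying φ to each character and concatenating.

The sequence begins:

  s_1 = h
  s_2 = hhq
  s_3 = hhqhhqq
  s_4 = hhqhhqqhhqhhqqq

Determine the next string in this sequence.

Rewriting the 15 symbols of hhqhhqqhhqhhqqq one by one yields hhq hhq q hhq hhq q q hhq hhq q hhq hhq q q q; concatenated:

hhqhhqqhhqhhqqqhhqhhqqhhqhhqqqq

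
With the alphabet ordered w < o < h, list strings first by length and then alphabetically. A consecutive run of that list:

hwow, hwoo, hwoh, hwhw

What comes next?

hwho

Treat hwhw as a base-3 numeral over the given alphabet and add one, carrying through any trailing h's.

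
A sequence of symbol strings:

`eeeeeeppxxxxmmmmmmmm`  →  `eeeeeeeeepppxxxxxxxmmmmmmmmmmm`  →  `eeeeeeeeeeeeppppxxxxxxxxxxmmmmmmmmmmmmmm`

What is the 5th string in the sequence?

The n-th term is 3n e's then n p's then 3n-2 x's then 3n+2 m's, where the shown terms are n = 2, 3, 4.
Setting n = 6 gives 18, 6, 16, 20 characters in each block.

eeeeeeeeeeeeeeeeeeppppppxxxxxxxxxxxxxxxxmmmmmmmmmmmmmmmmmmmm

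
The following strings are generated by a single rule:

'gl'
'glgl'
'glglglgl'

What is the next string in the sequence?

s(k+1) = s(k)·s(k) — each term doubles the last.
Doubling glglglgl:

glglglglglglglgl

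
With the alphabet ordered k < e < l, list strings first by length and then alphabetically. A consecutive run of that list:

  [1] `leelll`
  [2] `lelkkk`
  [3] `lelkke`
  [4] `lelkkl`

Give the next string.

lelkek

Treat lelkkl as a base-3 numeral over the given alphabet and add one, carrying through any trailing l's.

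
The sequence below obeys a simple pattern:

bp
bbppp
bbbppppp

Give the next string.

Each string has the form b^{n} p^{2n-1} (n = 1, 2, …).
At n = 4 the blocks have lengths 4, 7.

bbbbppppppp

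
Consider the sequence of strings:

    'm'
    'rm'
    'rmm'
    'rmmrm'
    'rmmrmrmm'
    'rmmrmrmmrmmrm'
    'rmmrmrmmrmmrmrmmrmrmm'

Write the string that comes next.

From term 3 onward, concatenate the last term with the second-to-last: rm·m = rmm, rmm·rm = rmmrm, …
Continuing: rmmrmrmmrmmrmrmmrmrmm · rmmrmrmmrmmrm gives term 8.

rmmrmrmmrmmrmrmmrmrmmrmmrmrmmrmmrm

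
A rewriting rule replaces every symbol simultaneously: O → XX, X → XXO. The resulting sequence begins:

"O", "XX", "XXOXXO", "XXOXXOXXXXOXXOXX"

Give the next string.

XXOXXOXXXXOXXOXXXXOXXOXXOXXOXXXXOXXOXXXXOXXO

Replace each of the 16 characters of XXOXXOXXXXOXXOXX in place — XXO XXO XX XXO XXO XX XXO XXO XXO XXO XX XXO XXO XX XXO XXO — and concatenate.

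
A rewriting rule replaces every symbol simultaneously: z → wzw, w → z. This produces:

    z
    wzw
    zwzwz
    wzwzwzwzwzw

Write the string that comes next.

Apply φ to wzwzwzwzwzw symbol by symbol: w→z, z→wzw, w→z, z→wzw, w→z, z→wzw, w→z, z→wzw, w→z, z→wzw, w→z; joined: z wzw z wzw z wzw z wzw z wzw z.

zwzwzwzwzwzwzwzwzwzwz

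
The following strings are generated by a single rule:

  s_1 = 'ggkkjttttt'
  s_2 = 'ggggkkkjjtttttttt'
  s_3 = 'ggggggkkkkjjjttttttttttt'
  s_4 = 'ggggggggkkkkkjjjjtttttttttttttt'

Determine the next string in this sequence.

Each string has the form g^{2n} k^{n+1} j^{n} t^{3n+2} (n = 1, 2, …).
Setting n = 5 gives 10, 6, 5, 17 characters in each block.

ggggggggggkkkkkkjjjjjttttttttttttttttt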